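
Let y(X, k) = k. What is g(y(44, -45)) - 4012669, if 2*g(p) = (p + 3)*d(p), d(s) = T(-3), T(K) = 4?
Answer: -4012753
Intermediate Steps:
d(s) = 4
g(p) = 6 + 2*p (g(p) = ((p + 3)*4)/2 = ((3 + p)*4)/2 = (12 + 4*p)/2 = 6 + 2*p)
g(y(44, -45)) - 4012669 = (6 + 2*(-45)) - 4012669 = (6 - 90) - 4012669 = -84 - 4012669 = -4012753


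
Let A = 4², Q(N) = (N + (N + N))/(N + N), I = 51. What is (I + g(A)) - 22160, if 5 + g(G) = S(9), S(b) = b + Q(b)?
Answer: -44207/2 ≈ -22104.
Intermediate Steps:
Q(N) = 3/2 (Q(N) = (N + 2*N)/((2*N)) = (3*N)*(1/(2*N)) = 3/2)
A = 16
S(b) = 3/2 + b (S(b) = b + 3/2 = 3/2 + b)
g(G) = 11/2 (g(G) = -5 + (3/2 + 9) = -5 + 21/2 = 11/2)
(I + g(A)) - 22160 = (51 + 11/2) - 22160 = 113/2 - 22160 = -44207/2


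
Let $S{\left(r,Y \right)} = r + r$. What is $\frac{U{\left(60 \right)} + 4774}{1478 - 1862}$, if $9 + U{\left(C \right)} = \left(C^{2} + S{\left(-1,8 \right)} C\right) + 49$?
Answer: $- \frac{4147}{192} \approx -21.599$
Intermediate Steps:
$S{\left(r,Y \right)} = 2 r$
$U{\left(C \right)} = 40 + C^{2} - 2 C$ ($U{\left(C \right)} = -9 + \left(\left(C^{2} + 2 \left(-1\right) C\right) + 49\right) = -9 + \left(\left(C^{2} - 2 C\right) + 49\right) = -9 + \left(49 + C^{2} - 2 C\right) = 40 + C^{2} - 2 C$)
$\frac{U{\left(60 \right)} + 4774}{1478 - 1862} = \frac{\left(40 + 60^{2} - 120\right) + 4774}{1478 - 1862} = \frac{\left(40 + 3600 - 120\right) + 4774}{-384} = \left(3520 + 4774\right) \left(- \frac{1}{384}\right) = 8294 \left(- \frac{1}{384}\right) = - \frac{4147}{192}$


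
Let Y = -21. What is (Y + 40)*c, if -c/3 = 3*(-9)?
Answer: 1539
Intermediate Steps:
c = 81 (c = -9*(-9) = -3*(-27) = 81)
(Y + 40)*c = (-21 + 40)*81 = 19*81 = 1539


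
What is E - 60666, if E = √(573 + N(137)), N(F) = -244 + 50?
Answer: -60666 + √379 ≈ -60647.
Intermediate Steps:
N(F) = -194
E = √379 (E = √(573 - 194) = √379 ≈ 19.468)
E - 60666 = √379 - 60666 = -60666 + √379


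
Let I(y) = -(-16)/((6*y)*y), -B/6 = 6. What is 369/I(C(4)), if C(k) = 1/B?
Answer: 41/384 ≈ 0.10677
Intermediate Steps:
B = -36 (B = -6*6 = -36)
C(k) = -1/36 (C(k) = 1/(-36) = -1/36)
I(y) = 8/(3*y**2) (I(y) = -(-16)/(6*y**2) = -(-16)*1/(6*y**2) = -(-8)/(3*y**2) = 8/(3*y**2))
369/I(C(4)) = 369/((8/(3*(-1/36)**2))) = 369/(((8/3)*1296)) = 369/3456 = 369*(1/3456) = 41/384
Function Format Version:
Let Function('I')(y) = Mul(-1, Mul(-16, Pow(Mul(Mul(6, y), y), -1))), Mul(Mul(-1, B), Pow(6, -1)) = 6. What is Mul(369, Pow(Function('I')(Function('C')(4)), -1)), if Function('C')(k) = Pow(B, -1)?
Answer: Rational(41, 384) ≈ 0.10677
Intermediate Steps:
B = -36 (B = Mul(-6, 6) = -36)
Function('C')(k) = Rational(-1, 36) (Function('C')(k) = Pow(-36, -1) = Rational(-1, 36))
Function('I')(y) = Mul(Rational(8, 3), Pow(y, -2)) (Function('I')(y) = Mul(-1, Mul(-16, Pow(Mul(6, Pow(y, 2)), -1))) = Mul(-1, Mul(-16, Mul(Rational(1, 6), Pow(y, -2)))) = Mul(-1, Mul(Rational(-8, 3), Pow(y, -2))) = Mul(Rational(8, 3), Pow(y, -2)))
Mul(369, Pow(Function('I')(Function('C')(4)), -1)) = Mul(369, Pow(Mul(Rational(8, 3), Pow(Rational(-1, 36), -2)), -1)) = Mul(369, Pow(Mul(Rational(8, 3), 1296), -1)) = Mul(369, Pow(3456, -1)) = Mul(369, Rational(1, 3456)) = Rational(41, 384)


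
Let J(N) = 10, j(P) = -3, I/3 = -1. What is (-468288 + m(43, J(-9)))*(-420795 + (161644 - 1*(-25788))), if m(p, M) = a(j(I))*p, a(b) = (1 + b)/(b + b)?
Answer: 327833243023/3 ≈ 1.0928e+11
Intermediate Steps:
I = -3 (I = 3*(-1) = -3)
a(b) = (1 + b)/(2*b) (a(b) = (1 + b)/((2*b)) = (1 + b)*(1/(2*b)) = (1 + b)/(2*b))
m(p, M) = p/3 (m(p, M) = ((1/2)*(1 - 3)/(-3))*p = ((1/2)*(-1/3)*(-2))*p = p/3)
(-468288 + m(43, J(-9)))*(-420795 + (161644 - 1*(-25788))) = (-468288 + (1/3)*43)*(-420795 + (161644 - 1*(-25788))) = (-468288 + 43/3)*(-420795 + (161644 + 25788)) = -1404821*(-420795 + 187432)/3 = -1404821/3*(-233363) = 327833243023/3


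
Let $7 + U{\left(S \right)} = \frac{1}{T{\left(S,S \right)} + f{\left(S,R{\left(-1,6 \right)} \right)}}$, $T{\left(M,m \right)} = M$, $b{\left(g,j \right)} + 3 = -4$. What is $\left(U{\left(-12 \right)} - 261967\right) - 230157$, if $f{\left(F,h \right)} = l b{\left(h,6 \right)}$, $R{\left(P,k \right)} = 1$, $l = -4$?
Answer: $- \frac{7874095}{16} \approx -4.9213 \cdot 10^{5}$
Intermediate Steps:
$b{\left(g,j \right)} = -7$ ($b{\left(g,j \right)} = -3 - 4 = -7$)
$f{\left(F,h \right)} = 28$ ($f{\left(F,h \right)} = \left(-4\right) \left(-7\right) = 28$)
$U{\left(S \right)} = -7 + \frac{1}{28 + S}$ ($U{\left(S \right)} = -7 + \frac{1}{S + 28} = -7 + \frac{1}{28 + S}$)
$\left(U{\left(-12 \right)} - 261967\right) - 230157 = \left(\frac{-195 - -84}{28 - 12} - 261967\right) - 230157 = \left(\frac{-195 + 84}{16} - 261967\right) - 230157 = \left(\frac{1}{16} \left(-111\right) - 261967\right) - 230157 = \left(- \frac{111}{16} - 261967\right) - 230157 = - \frac{4191583}{16} - 230157 = - \frac{7874095}{16}$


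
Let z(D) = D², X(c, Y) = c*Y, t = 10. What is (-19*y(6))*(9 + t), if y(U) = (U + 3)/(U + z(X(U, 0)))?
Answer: -1083/2 ≈ -541.50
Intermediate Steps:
X(c, Y) = Y*c
y(U) = (3 + U)/U (y(U) = (U + 3)/(U + (0*U)²) = (3 + U)/(U + 0²) = (3 + U)/(U + 0) = (3 + U)/U)
(-19*y(6))*(9 + t) = (-19*(3 + 6)/6)*(9 + 10) = -19*9/6*19 = -19*3/2*19 = -57/2*19 = -1083/2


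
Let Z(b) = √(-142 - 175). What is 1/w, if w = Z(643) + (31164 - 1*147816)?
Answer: -116652/13607689421 - I*√317/13607689421 ≈ -8.5725e-6 - 1.3084e-9*I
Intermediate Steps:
Z(b) = I*√317 (Z(b) = √(-317) = I*√317)
w = -116652 + I*√317 (w = I*√317 + (31164 - 1*147816) = I*√317 + (31164 - 147816) = I*√317 - 116652 = -116652 + I*√317 ≈ -1.1665e+5 + 17.805*I)
1/w = 1/(-116652 + I*√317)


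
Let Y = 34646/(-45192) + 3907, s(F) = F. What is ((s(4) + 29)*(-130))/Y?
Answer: -96936840/88265249 ≈ -1.0982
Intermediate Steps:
Y = 88265249/22596 (Y = 34646*(-1/45192) + 3907 = -17323/22596 + 3907 = 88265249/22596 ≈ 3906.2)
((s(4) + 29)*(-130))/Y = ((4 + 29)*(-130))/(88265249/22596) = (33*(-130))*(22596/88265249) = -4290*22596/88265249 = -96936840/88265249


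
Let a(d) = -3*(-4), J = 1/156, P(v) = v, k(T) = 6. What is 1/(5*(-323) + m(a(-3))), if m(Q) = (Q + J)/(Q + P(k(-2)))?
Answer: -2808/4533047 ≈ -0.00061945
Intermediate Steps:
J = 1/156 ≈ 0.0064103
a(d) = 12
m(Q) = (1/156 + Q)/(6 + Q) (m(Q) = (Q + 1/156)/(Q + 6) = (1/156 + Q)/(6 + Q))
1/(5*(-323) + m(a(-3))) = 1/(5*(-323) + (1/156 + 12)/(6 + 12)) = 1/(-1615 + (1873/156)/18) = 1/(-1615 + (1/18)*(1873/156)) = 1/(-1615 + 1873/2808) = 1/(-4533047/2808) = -2808/4533047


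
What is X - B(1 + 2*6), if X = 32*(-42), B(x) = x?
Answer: -1357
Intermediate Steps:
X = -1344
X - B(1 + 2*6) = -1344 - (1 + 2*6) = -1344 - (1 + 12) = -1344 - 1*13 = -1344 - 13 = -1357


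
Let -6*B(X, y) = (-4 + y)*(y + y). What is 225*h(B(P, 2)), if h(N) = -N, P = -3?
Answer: -300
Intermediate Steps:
B(X, y) = -y*(-4 + y)/3 (B(X, y) = -(-4 + y)*(y + y)/6 = -(-4 + y)*2*y/6 = -y*(-4 + y)/3)
225*h(B(P, 2)) = 225*(-2*(4 - 1*2)/3) = 225*(-2*(4 - 2)/3) = 225*(-2*2/3) = 225*(-1*4/3) = 225*(-4/3) = -300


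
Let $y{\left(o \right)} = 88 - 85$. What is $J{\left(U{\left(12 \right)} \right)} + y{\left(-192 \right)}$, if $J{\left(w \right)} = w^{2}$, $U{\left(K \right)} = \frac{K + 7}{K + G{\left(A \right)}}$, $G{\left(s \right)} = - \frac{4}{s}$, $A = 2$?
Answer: $\frac{661}{100} \approx 6.61$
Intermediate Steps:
$U{\left(K \right)} = \frac{7 + K}{-2 + K}$ ($U{\left(K \right)} = \frac{K + 7}{K - \frac{4}{2}} = \frac{7 + K}{K - 2} = \frac{7 + K}{-2 + K}$)
$y{\left(o \right)} = 3$
$J{\left(U{\left(12 \right)} \right)} + y{\left(-192 \right)} = \left(\frac{7 + 12}{-2 + 12}\right)^{2} + 3 = \left(\frac{1}{10} \cdot 19\right)^{2} + 3 = \left(\frac{19}{10}\right)^{2} + 3 = \frac{361}{100} + 3 = \frac{661}{100}$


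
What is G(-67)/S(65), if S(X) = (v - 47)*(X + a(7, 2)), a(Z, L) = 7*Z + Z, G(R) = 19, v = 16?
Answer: -19/3751 ≈ -0.0050653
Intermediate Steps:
a(Z, L) = 8*Z
S(X) = -1736 - 31*X (S(X) = (16 - 47)*(X + 8*7) = -31*(X + 56) = -31*(56 + X) = -1736 - 31*X)
G(-67)/S(65) = 19/(-1736 - 31*65) = 19/(-1736 - 2015) = 19/(-3751) = 19*(-1/3751) = -19/3751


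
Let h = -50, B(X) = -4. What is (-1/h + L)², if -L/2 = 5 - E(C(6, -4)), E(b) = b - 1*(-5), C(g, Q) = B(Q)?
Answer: 159201/2500 ≈ 63.680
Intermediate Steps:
C(g, Q) = -4
E(b) = 5 + b (E(b) = b + 5 = 5 + b)
L = -8 (L = -2*(5 - (5 - 4)) = -2*(5 - 1*1) = -2*(5 - 1) = -2*4 = -8)
(-1/h + L)² = (-1/(-50) - 8)² = (-1*(-1/50) - 8)² = (1/50 - 8)² = (-399/50)² = 159201/2500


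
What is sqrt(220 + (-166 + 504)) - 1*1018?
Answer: -1018 + 3*sqrt(62) ≈ -994.38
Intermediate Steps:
sqrt(220 + (-166 + 504)) - 1*1018 = sqrt(220 + 338) - 1018 = sqrt(558) - 1018 = 3*sqrt(62) - 1018 = -1018 + 3*sqrt(62)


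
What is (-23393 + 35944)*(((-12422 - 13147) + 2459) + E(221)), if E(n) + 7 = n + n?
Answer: -284593925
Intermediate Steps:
E(n) = -7 + 2*n (E(n) = -7 + (n + n) = -7 + 2*n)
(-23393 + 35944)*(((-12422 - 13147) + 2459) + E(221)) = (-23393 + 35944)*(((-12422 - 13147) + 2459) + (-7 + 2*221)) = 12551*((-25569 + 2459) + (-7 + 442)) = 12551*(-23110 + 435) = 12551*(-22675) = -284593925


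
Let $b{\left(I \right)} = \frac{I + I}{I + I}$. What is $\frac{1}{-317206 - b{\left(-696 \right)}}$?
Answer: $- \frac{1}{317207} \approx -3.1525 \cdot 10^{-6}$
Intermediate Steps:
$b{\left(I \right)} = 1$ ($b{\left(I \right)} = \frac{2 I}{2 I} = 2 I \frac{1}{2 I} = 1$)
$\frac{1}{-317206 - b{\left(-696 \right)}} = \frac{1}{-317206 - 1} = \frac{1}{-317207} = - \frac{1}{317207}$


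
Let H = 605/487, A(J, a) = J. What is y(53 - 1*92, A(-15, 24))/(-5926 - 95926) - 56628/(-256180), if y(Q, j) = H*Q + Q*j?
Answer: 171369869892/794188805645 ≈ 0.21578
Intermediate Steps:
H = 605/487 (H = 605*(1/487) = 605/487 ≈ 1.2423)
y(Q, j) = 605*Q/487 + Q*j
y(53 - 1*92, A(-15, 24))/(-5926 - 95926) - 56628/(-256180) = ((53 - 1*92)*(605 + 487*(-15))/487)/(-5926 - 95926) - 56628/(-256180) = ((53 - 92)*(605 - 7305)/487)/(-101852) - 56628*(-1/256180) = ((1/487)*(-39)*(-6700))*(-1/101852) + 14157/64045 = (261300/487)*(-1/101852) + 14157/64045 = -65325/12400481 + 14157/64045 = 171369869892/794188805645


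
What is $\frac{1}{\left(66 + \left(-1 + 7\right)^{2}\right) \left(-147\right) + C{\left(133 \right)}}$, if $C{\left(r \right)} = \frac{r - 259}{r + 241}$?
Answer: $- \frac{187}{2803941} \approx -6.6692 \cdot 10^{-5}$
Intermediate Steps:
$C{\left(r \right)} = \frac{-259 + r}{241 + r}$
$\frac{1}{\left(66 + \left(-1 + 7\right)^{2}\right) \left(-147\right) + C{\left(133 \right)}} = \frac{1}{\left(66 + \left(-1 + 7\right)^{2}\right) \left(-147\right) + \frac{-259 + 133}{241 + 133}} = \frac{1}{\left(66 + 6^{2}\right) \left(-147\right) + \frac{1}{374} \left(-126\right)} = \frac{1}{\left(66 + 36\right) \left(-147\right) + \frac{1}{374} \left(-126\right)} = \frac{1}{102 \left(-147\right) - \frac{63}{187}} = \frac{1}{-14994 - \frac{63}{187}} = \frac{1}{- \frac{2803941}{187}} = - \frac{187}{2803941}$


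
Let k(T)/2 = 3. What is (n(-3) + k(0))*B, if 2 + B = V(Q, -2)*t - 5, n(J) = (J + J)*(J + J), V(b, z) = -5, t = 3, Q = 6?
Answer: -924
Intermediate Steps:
k(T) = 6 (k(T) = 2*3 = 6)
n(J) = 4*J² (n(J) = (2*J)*(2*J) = 4*J²)
B = -22 (B = -2 + (-5*3 - 5) = -2 + (-15 - 5) = -2 - 20 = -22)
(n(-3) + k(0))*B = (4*(-3)² + 6)*(-22) = (4*9 + 6)*(-22) = (36 + 6)*(-22) = 42*(-22) = -924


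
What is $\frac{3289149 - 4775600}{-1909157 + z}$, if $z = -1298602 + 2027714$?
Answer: $\frac{1486451}{1180045} \approx 1.2597$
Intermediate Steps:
$z = 729112$
$\frac{3289149 - 4775600}{-1909157 + z} = \frac{3289149 - 4775600}{-1909157 + 729112} = - \frac{1486451}{-1180045} = \left(-1486451\right) \left(- \frac{1}{1180045}\right) = \frac{1486451}{1180045}$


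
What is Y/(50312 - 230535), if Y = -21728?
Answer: 21728/180223 ≈ 0.12056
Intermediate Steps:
Y/(50312 - 230535) = -21728/(50312 - 230535) = -21728/(-180223) = -21728*(-1/180223) = 21728/180223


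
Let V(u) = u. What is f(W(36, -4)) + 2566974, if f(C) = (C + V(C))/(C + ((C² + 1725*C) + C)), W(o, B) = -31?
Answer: 2176793953/848 ≈ 2.5670e+6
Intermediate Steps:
f(C) = 2*C/(C² + 1727*C) (f(C) = (C + C)/(C + ((C² + 1725*C) + C)) = (2*C)/(C + (C² + 1726*C)) = (2*C)/(C² + 1727*C) = 2*C/(C² + 1727*C))
f(W(36, -4)) + 2566974 = 2/(1727 - 31) + 2566974 = 2/1696 + 2566974 = 2*(1/1696) + 2566974 = 1/848 + 2566974 = 2176793953/848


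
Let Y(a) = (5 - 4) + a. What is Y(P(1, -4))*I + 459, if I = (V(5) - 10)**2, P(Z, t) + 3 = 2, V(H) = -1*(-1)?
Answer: 459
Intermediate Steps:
V(H) = 1
P(Z, t) = -1 (P(Z, t) = -3 + 2 = -1)
Y(a) = 1 + a
I = 81 (I = (1 - 10)**2 = (-9)**2 = 81)
Y(P(1, -4))*I + 459 = (1 - 1)*81 + 459 = 0*81 + 459 = 0 + 459 = 459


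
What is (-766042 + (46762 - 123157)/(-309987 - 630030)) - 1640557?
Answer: -754081298596/313339 ≈ -2.4066e+6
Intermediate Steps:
(-766042 + (46762 - 123157)/(-309987 - 630030)) - 1640557 = (-766042 - 76395/(-940017)) - 1640557 = (-766042 - 76395*(-1/940017)) - 1640557 = (-766042 + 25465/313339) - 1640557 = -240030808773/313339 - 1640557 = -754081298596/313339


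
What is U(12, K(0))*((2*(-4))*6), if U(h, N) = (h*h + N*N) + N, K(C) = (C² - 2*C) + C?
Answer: -6912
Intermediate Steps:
K(C) = C² - C
U(h, N) = N + N² + h² (U(h, N) = (h² + N²) + N = (N² + h²) + N = N + N² + h²)
U(12, K(0))*((2*(-4))*6) = (0*(-1 + 0) + (0*(-1 + 0))² + 12²)*((2*(-4))*6) = (0*(-1) + (0*(-1))² + 144)*(-8*6) = (0 + 0² + 144)*(-48) = (0 + 0 + 144)*(-48) = 144*(-48) = -6912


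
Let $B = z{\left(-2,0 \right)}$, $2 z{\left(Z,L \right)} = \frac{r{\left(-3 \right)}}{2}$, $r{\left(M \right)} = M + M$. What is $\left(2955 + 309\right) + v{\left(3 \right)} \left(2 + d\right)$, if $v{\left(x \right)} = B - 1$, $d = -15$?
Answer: $\frac{6593}{2} \approx 3296.5$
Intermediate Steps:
$r{\left(M \right)} = 2 M$
$z{\left(Z,L \right)} = - \frac{3}{2}$ ($z{\left(Z,L \right)} = \frac{2 \left(-3\right) \frac{1}{2}}{2} = \frac{\left(-6\right) \frac{1}{2}}{2} = \frac{1}{2} \left(-3\right) = - \frac{3}{2}$)
$B = - \frac{3}{2} \approx -1.5$
$v{\left(x \right)} = - \frac{5}{2}$ ($v{\left(x \right)} = - \frac{3}{2} - 1 = - \frac{5}{2}$)
$\left(2955 + 309\right) + v{\left(3 \right)} \left(2 + d\right) = \left(2955 + 309\right) - \frac{5 \left(2 - 15\right)}{2} = 3264 - - \frac{65}{2} = 3264 + \frac{65}{2} = \frac{6593}{2}$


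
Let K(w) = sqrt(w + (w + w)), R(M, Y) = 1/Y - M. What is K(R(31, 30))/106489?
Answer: I*sqrt(9290)/1064890 ≈ 9.0511e-5*I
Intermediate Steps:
K(w) = sqrt(3)*sqrt(w) (K(w) = sqrt(w + 2*w) = sqrt(3*w) = sqrt(3)*sqrt(w))
K(R(31, 30))/106489 = (sqrt(3)*sqrt(1/30 - 1*31))/106489 = (sqrt(3)*sqrt(1/30 - 31))*(1/106489) = (sqrt(3)*sqrt(-929/30))*(1/106489) = (sqrt(3)*(I*sqrt(27870)/30))*(1/106489) = (I*sqrt(9290)/10)*(1/106489) = I*sqrt(9290)/1064890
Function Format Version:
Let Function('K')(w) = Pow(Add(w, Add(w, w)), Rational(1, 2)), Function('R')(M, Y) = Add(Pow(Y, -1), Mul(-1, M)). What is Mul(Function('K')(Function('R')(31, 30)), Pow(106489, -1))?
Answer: Mul(Rational(1, 1064890), I, Pow(9290, Rational(1, 2))) ≈ Mul(9.0511e-5, I)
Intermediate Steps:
Function('K')(w) = Mul(Pow(3, Rational(1, 2)), Pow(w, Rational(1, 2))) (Function('K')(w) = Pow(Add(w, Mul(2, w)), Rational(1, 2)) = Pow(Mul(3, w), Rational(1, 2)) = Mul(Pow(3, Rational(1, 2)), Pow(w, Rational(1, 2))))
Mul(Function('K')(Function('R')(31, 30)), Pow(106489, -1)) = Mul(Mul(Pow(3, Rational(1, 2)), Pow(Add(Pow(30, -1), Mul(-1, 31)), Rational(1, 2))), Pow(106489, -1)) = Mul(Mul(Pow(3, Rational(1, 2)), Pow(Add(Rational(1, 30), -31), Rational(1, 2))), Rational(1, 106489)) = Mul(Mul(Pow(3, Rational(1, 2)), Pow(Rational(-929, 30), Rational(1, 2))), Rational(1, 106489)) = Mul(Mul(Pow(3, Rational(1, 2)), Mul(Rational(1, 30), I, Pow(27870, Rational(1, 2)))), Rational(1, 106489)) = Mul(Mul(Rational(1, 10), I, Pow(9290, Rational(1, 2))), Rational(1, 106489)) = Mul(Rational(1, 1064890), I, Pow(9290, Rational(1, 2)))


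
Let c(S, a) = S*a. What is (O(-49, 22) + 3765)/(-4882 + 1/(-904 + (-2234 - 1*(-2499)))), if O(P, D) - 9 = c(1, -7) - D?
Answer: -341865/445657 ≈ -0.76710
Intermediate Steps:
O(P, D) = 2 - D (O(P, D) = 9 + (1*(-7) - D) = 9 + (-7 - D) = 2 - D)
(O(-49, 22) + 3765)/(-4882 + 1/(-904 + (-2234 - 1*(-2499)))) = ((2 - 1*22) + 3765)/(-4882 + 1/(-904 + (-2234 - 1*(-2499)))) = ((2 - 22) + 3765)/(-4882 + 1/(-904 + (-2234 + 2499))) = (-20 + 3765)/(-4882 + 1/(-904 + 265)) = 3745/(-4882 + 1/(-639)) = 3745/(-4882 - 1/639) = 3745/(-3119599/639) = 3745*(-639/3119599) = -341865/445657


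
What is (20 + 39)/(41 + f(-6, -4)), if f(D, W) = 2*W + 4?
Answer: 59/37 ≈ 1.5946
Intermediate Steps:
f(D, W) = 4 + 2*W
(20 + 39)/(41 + f(-6, -4)) = (20 + 39)/(41 + (4 + 2*(-4))) = 59/(41 + (4 - 8)) = 59/(41 - 4) = 59/37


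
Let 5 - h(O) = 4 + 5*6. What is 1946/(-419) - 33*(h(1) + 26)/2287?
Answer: -4409021/958253 ≈ -4.6011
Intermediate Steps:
h(O) = -29 (h(O) = 5 - (4 + 5*6) = 5 - (4 + 30) = 5 - 1*34 = 5 - 34 = -29)
1946/(-419) - 33*(h(1) + 26)/2287 = 1946/(-419) - 33*(-29 + 26)/2287 = 1946*(-1/419) - 33*(-3)*(1/2287) = -1946/419 + 99*(1/2287) = -1946/419 + 99/2287 = -4409021/958253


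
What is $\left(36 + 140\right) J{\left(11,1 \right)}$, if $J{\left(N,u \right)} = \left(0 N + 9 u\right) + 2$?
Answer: $1936$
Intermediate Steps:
$J{\left(N,u \right)} = 2 + 9 u$ ($J{\left(N,u \right)} = \left(0 + 9 u\right) + 2 = 9 u + 2 = 2 + 9 u$)
$\left(36 + 140\right) J{\left(11,1 \right)} = \left(36 + 140\right) \left(2 + 9 \cdot 1\right) = 176 \left(2 + 9\right) = 176 \cdot 11 = 1936$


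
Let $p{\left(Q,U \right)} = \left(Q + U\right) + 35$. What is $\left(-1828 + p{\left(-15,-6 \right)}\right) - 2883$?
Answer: $-4697$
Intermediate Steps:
$p{\left(Q,U \right)} = 35 + Q + U$
$\left(-1828 + p{\left(-15,-6 \right)}\right) - 2883 = \left(-1828 - -14\right) - 2883 = \left(-1828 + 14\right) - 2883 = -1814 - 2883 = -4697$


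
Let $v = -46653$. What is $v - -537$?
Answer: $-46116$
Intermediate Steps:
$v - -537 = -46653 - -537 = -46653 + 537 = -46116$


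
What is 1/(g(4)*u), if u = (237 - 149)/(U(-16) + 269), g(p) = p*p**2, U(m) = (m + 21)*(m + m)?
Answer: 109/5632 ≈ 0.019354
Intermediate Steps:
U(m) = 2*m*(21 + m) (U(m) = (21 + m)*(2*m) = 2*m*(21 + m))
g(p) = p**3
u = 88/109 (u = (237 - 149)/(2*(-16)*(21 - 16) + 269) = 88/(2*(-16)*5 + 269) = 88/(-160 + 269) = 88/109 ≈ 0.80734)
1/(g(4)*u) = 1/(4**3*(88/109)) = 1/(64*(88/109)) = 1/(5632/109) = 109/5632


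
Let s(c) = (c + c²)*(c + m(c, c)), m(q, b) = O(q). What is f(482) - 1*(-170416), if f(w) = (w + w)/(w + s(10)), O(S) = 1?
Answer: 72086209/423 ≈ 1.7042e+5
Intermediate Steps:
m(q, b) = 1
s(c) = (1 + c)*(c + c²) (s(c) = (c + c²)*(c + 1) = (c + c²)*(1 + c) = (1 + c)*(c + c²))
f(w) = 2*w/(1210 + w) (f(w) = (w + w)/(w + 10*(1 + 10² + 2*10)) = (2*w)/(w + 10*(1 + 100 + 20)) = (2*w)/(w + 10*121) = (2*w)/(w + 1210) = (2*w)/(1210 + w) = 2*w/(1210 + w))
f(482) - 1*(-170416) = 2*482/(1210 + 482) - 1*(-170416) = 2*482/1692 + 170416 = 2*482*(1/1692) + 170416 = 241/423 + 170416 = 72086209/423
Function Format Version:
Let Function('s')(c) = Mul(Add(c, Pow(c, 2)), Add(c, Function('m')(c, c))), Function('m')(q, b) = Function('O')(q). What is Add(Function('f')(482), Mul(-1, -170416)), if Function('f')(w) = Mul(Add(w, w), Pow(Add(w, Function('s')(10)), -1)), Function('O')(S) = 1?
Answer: Rational(72086209, 423) ≈ 1.7042e+5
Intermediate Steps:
Function('m')(q, b) = 1
Function('s')(c) = Mul(Add(1, c), Add(c, Pow(c, 2))) (Function('s')(c) = Mul(Add(c, Pow(c, 2)), Add(c, 1)) = Mul(Add(c, Pow(c, 2)), Add(1, c)) = Mul(Add(1, c), Add(c, Pow(c, 2))))
Function('f')(w) = Mul(2, w, Pow(Add(1210, w), -1)) (Function('f')(w) = Mul(Add(w, w), Pow(Add(w, Mul(10, Add(1, Pow(10, 2), Mul(2, 10)))), -1)) = Mul(Mul(2, w), Pow(Add(w, Mul(10, Add(1, 100, 20))), -1)) = Mul(Mul(2, w), Pow(Add(w, Mul(10, 121)), -1)) = Mul(Mul(2, w), Pow(Add(w, 1210), -1)) = Mul(Mul(2, w), Pow(Add(1210, w), -1)) = Mul(2, w, Pow(Add(1210, w), -1)))
Add(Function('f')(482), Mul(-1, -170416)) = Add(Mul(2, 482, Pow(Add(1210, 482), -1)), Mul(-1, -170416)) = Add(Mul(2, 482, Pow(1692, -1)), 170416) = Add(Mul(2, 482, Rational(1, 1692)), 170416) = Add(Rational(241, 423), 170416) = Rational(72086209, 423)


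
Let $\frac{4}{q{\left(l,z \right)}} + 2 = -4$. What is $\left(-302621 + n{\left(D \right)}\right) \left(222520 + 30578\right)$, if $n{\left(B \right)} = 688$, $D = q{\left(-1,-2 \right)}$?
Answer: $-76418638434$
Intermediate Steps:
$q{\left(l,z \right)} = - \frac{2}{3}$ ($q{\left(l,z \right)} = \frac{4}{-2 - 4} = \frac{4}{-6} = 4 \left(- \frac{1}{6}\right) = - \frac{2}{3}$)
$D = - \frac{2}{3} \approx -0.66667$
$\left(-302621 + n{\left(D \right)}\right) \left(222520 + 30578\right) = \left(-302621 + 688\right) \left(222520 + 30578\right) = \left(-301933\right) 253098 = -76418638434$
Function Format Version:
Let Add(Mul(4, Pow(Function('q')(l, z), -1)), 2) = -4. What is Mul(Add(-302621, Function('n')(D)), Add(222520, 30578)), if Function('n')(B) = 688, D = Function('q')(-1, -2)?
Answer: -76418638434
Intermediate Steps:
Function('q')(l, z) = Rational(-2, 3) (Function('q')(l, z) = Mul(4, Pow(Add(-2, -4), -1)) = Mul(4, Pow(-6, -1)) = Mul(4, Rational(-1, 6)) = Rational(-2, 3))
D = Rational(-2, 3) ≈ -0.66667
Mul(Add(-302621, Function('n')(D)), Add(222520, 30578)) = Mul(Add(-302621, 688), Add(222520, 30578)) = Mul(-301933, 253098) = -76418638434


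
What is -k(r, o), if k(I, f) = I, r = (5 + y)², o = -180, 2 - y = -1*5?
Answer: -144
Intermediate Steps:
y = 7 (y = 2 - (-1)*5 = 2 - 1*(-5) = 2 + 5 = 7)
r = 144 (r = (5 + 7)² = 12² = 144)
-k(r, o) = -1*144 = -144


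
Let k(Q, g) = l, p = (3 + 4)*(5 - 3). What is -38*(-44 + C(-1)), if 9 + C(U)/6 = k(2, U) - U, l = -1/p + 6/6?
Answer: 22990/7 ≈ 3284.3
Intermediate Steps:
p = 14 (p = 7*2 = 14)
l = 13/14 (l = -1/14 + 6/6 = -1*1/14 + 6*(⅙) = -1/14 + 1 = 13/14 ≈ 0.92857)
k(Q, g) = 13/14
C(U) = -339/7 - 6*U (C(U) = -54 + 6*(13/14 - U) = -54 + (39/7 - 6*U) = -339/7 - 6*U)
-38*(-44 + C(-1)) = -38*(-44 + (-339/7 - 6*(-1))) = -38*(-44 + (-339/7 + 6)) = -38*(-44 - 297/7) = -38*(-605/7) = 22990/7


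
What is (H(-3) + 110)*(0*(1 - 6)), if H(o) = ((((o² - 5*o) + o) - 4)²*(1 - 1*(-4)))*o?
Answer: 0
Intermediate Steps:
H(o) = 5*o*(-4 + o² - 4*o)² (H(o) = (((o² - 4*o) - 4)²*(1 + 4))*o = ((-4 + o² - 4*o)²*5)*o = (5*(-4 + o² - 4*o)²)*o = 5*o*(-4 + o² - 4*o)²)
(H(-3) + 110)*(0*(1 - 6)) = (5*(-3)*(4 - 1*(-3)² + 4*(-3))² + 110)*(0*(1 - 6)) = (5*(-3)*(4 - 1*9 - 12)² + 110)*(0*(-5)) = (5*(-3)*(4 - 9 - 12)² + 110)*0 = (5*(-3)*(-17)² + 110)*0 = (5*(-3)*289 + 110)*0 = (-4335 + 110)*0 = -4225*0 = 0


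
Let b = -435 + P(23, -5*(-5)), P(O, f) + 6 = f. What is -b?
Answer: 416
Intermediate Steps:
P(O, f) = -6 + f
b = -416 (b = -435 + (-6 - 5*(-5)) = -435 + (-6 + 25) = -435 + 19 = -416)
-b = -1*(-416) = 416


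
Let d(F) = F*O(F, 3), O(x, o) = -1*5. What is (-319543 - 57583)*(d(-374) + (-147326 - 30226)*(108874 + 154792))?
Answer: 17654936375668012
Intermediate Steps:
O(x, o) = -5
d(F) = -5*F (d(F) = F*(-5) = -5*F)
(-319543 - 57583)*(d(-374) + (-147326 - 30226)*(108874 + 154792)) = (-319543 - 57583)*(-5*(-374) + (-147326 - 30226)*(108874 + 154792)) = -377126*(1870 - 177552*263666) = -377126*(1870 - 46814425632) = -377126*(-46814423762) = 17654936375668012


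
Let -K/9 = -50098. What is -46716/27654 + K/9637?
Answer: 4780624/106007 ≈ 45.097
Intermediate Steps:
K = 450882 (K = -9*(-50098) = 450882)
-46716/27654 + K/9637 = -46716/27654 + 450882/9637 = -46716*1/27654 + 450882*(1/9637) = -7786/4609 + 450882/9637 = 4780624/106007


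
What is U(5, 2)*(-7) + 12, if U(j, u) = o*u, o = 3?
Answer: -30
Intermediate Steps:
U(j, u) = 3*u
U(5, 2)*(-7) + 12 = (3*2)*(-7) + 12 = 6*(-7) + 12 = -42 + 12 = -30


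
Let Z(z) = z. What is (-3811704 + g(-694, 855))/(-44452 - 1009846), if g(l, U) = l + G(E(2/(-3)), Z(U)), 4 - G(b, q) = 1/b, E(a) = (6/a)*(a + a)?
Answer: 45748729/12651576 ≈ 3.6161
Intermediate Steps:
E(a) = 12 (E(a) = (6/a)*(2*a) = 12)
G(b, q) = 4 - 1/b
g(l, U) = 47/12 + l (g(l, U) = l + (4 - 1/12) = l + 47/12 = 47/12 + l)
(-3811704 + g(-694, 855))/(-44452 - 1009846) = (-3811704 + (47/12 - 694))/(-44452 - 1009846) = (-3811704 - 8281/12)/(-1054298) = -45748729/12*(-1/1054298) = 45748729/12651576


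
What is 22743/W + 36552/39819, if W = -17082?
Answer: -61631/149066 ≈ -0.41345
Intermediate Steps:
22743/W + 36552/39819 = 22743/(-17082) + 36552/39819 = 22743*(-1/17082) + 36552*(1/39819) = -2527/1898 + 12184/13273 = -61631/149066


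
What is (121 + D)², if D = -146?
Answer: 625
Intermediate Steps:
(121 + D)² = (121 - 146)² = (-25)² = 625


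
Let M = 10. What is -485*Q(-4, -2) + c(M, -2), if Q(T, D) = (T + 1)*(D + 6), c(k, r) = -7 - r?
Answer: 5815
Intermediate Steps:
Q(T, D) = (1 + T)*(6 + D)
-485*Q(-4, -2) + c(M, -2) = -485*(6 - 2 + 6*(-4) - 2*(-4)) + (-7 - 1*(-2)) = -485*(6 - 2 - 24 + 8) + (-7 + 2) = -485*(-12) - 5 = 5820 - 5 = 5815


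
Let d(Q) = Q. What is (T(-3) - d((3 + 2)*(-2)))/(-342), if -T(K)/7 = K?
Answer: -31/342 ≈ -0.090643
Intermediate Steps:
T(K) = -7*K
(T(-3) - d((3 + 2)*(-2)))/(-342) = (-7*(-3) - (3 + 2)*(-2))/(-342) = (21 - 5*(-2))*(-1/342) = (21 - 1*(-10))*(-1/342) = (21 + 10)*(-1/342) = 31*(-1/342) = -31/342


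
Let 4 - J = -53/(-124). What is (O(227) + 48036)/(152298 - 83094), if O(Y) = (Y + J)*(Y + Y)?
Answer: 9468389/4290648 ≈ 2.2067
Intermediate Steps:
J = 443/124 (J = 4 - (-53)/(-124) = 4 - (-53)*(-1)/124 = 4 - 1*53/124 = 4 - 53/124 = 443/124 ≈ 3.5726)
O(Y) = 2*Y*(443/124 + Y) (O(Y) = (Y + 443/124)*(Y + Y) = (443/124 + Y)*(2*Y) = 2*Y*(443/124 + Y))
(O(227) + 48036)/(152298 - 83094) = ((1/62)*227*(443 + 124*227) + 48036)/(152298 - 83094) = ((1/62)*227*(443 + 28148) + 48036)/69204 = ((1/62)*227*28591 + 48036)*(1/69204) = (6490157/62 + 48036)*(1/69204) = (9468389/62)*(1/69204) = 9468389/4290648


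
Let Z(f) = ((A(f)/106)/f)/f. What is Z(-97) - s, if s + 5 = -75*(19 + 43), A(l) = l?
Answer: 47862709/10282 ≈ 4655.0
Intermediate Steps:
s = -4655 (s = -5 - 75*(19 + 43) = -5 - 75*62 = -5 - 4650 = -4655)
Z(f) = 1/(106*f) (Z(f) = ((f/106)/f)/f = 1/(106*f))
Z(-97) - s = (1/106)/(-97) - 1*(-4655) = (1/106)*(-1/97) + 4655 = -1/10282 + 4655 = 47862709/10282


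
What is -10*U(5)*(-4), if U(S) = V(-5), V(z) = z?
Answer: -200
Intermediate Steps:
U(S) = -5
-10*U(5)*(-4) = -10*(-5)*(-4) = 50*(-4) = -200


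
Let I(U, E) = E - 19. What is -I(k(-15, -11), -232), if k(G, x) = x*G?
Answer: 251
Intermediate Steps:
k(G, x) = G*x
I(U, E) = -19 + E
-I(k(-15, -11), -232) = -(-19 - 232) = -1*(-251) = 251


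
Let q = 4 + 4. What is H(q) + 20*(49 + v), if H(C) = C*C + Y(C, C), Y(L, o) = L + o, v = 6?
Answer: 1180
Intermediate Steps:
q = 8
H(C) = C² + 2*C (H(C) = C*C + (C + C) = C² + 2*C)
H(q) + 20*(49 + v) = 8*(2 + 8) + 20*(49 + 6) = 8*10 + 20*55 = 80 + 1100 = 1180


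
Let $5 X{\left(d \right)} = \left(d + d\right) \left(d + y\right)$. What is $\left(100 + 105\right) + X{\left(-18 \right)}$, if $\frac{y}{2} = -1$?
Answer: $349$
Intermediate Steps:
$y = -2$ ($y = 2 \left(-1\right) = -2$)
$X{\left(d \right)} = \frac{2 d \left(-2 + d\right)}{5}$ ($X{\left(d \right)} = \frac{\left(d + d\right) \left(d - 2\right)}{5} = \frac{2 d \left(-2 + d\right)}{5}$)
$\left(100 + 105\right) + X{\left(-18 \right)} = \left(100 + 105\right) + \frac{2}{5} \left(-18\right) \left(-2 - 18\right) = 205 + \frac{2}{5} \left(-18\right) \left(-20\right) = 205 + 144 = 349$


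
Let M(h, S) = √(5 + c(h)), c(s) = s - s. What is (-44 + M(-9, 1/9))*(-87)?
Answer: 3828 - 87*√5 ≈ 3633.5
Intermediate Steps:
c(s) = 0
M(h, S) = √5 (M(h, S) = √(5 + 0) = √5)
(-44 + M(-9, 1/9))*(-87) = (-44 + √5)*(-87) = 3828 - 87*√5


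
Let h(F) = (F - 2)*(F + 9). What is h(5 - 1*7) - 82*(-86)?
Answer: 7024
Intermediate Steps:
h(F) = (-2 + F)*(9 + F)
h(5 - 1*7) - 82*(-86) = (-18 + (5 - 1*7)**2 + 7*(5 - 1*7)) - 82*(-86) = (-18 + (5 - 7)**2 + 7*(5 - 7)) + 7052 = (-18 + (-2)**2 + 7*(-2)) + 7052 = (-18 + 4 - 14) + 7052 = -28 + 7052 = 7024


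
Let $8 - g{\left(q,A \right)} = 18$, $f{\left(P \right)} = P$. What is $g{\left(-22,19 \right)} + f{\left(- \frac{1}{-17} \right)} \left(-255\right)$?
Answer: $-25$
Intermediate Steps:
$g{\left(q,A \right)} = -10$ ($g{\left(q,A \right)} = 8 - 18 = -10$)
$g{\left(-22,19 \right)} + f{\left(- \frac{1}{-17} \right)} \left(-255\right) = -10 + - \frac{1}{-17} \left(-255\right) = -10 + \left(-1\right) \left(- \frac{1}{17}\right) \left(-255\right) = -10 + \frac{1}{17} \left(-255\right) = -10 - 15 = -25$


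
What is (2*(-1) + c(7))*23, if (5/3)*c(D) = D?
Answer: 253/5 ≈ 50.600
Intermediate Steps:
c(D) = 3*D/5
(2*(-1) + c(7))*23 = (2*(-1) + (⅗)*7)*23 = (-2 + 21/5)*23 = (11/5)*23 = 253/5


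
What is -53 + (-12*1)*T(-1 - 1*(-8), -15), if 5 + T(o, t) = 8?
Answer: -89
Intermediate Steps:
T(o, t) = 3 (T(o, t) = -5 + 8 = 3)
-53 + (-12*1)*T(-1 - 1*(-8), -15) = -53 - 12*1*3 = -53 - 12*3 = -53 - 36 = -89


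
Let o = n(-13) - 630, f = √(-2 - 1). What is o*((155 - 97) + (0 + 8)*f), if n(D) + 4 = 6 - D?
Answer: -35670 - 4920*I*√3 ≈ -35670.0 - 8521.7*I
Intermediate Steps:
f = I*√3 (f = √(-3) = I*√3 ≈ 1.732*I)
n(D) = 2 - D (n(D) = -4 + (6 - D) = 2 - D)
o = -615 (o = (2 - 1*(-13)) - 630 = (2 + 13) - 630 = 15 - 630 = -615)
o*((155 - 97) + (0 + 8)*f) = -615*((155 - 97) + (0 + 8)*(I*√3)) = -615*(58 + 8*(I*√3)) = -615*(58 + 8*I*√3) = -35670 - 4920*I*√3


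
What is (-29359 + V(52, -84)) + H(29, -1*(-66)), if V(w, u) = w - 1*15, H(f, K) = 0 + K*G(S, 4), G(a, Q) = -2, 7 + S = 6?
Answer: -29454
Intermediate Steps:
S = -1 (S = -7 + 6 = -1)
H(f, K) = -2*K (H(f, K) = 0 + K*(-2) = 0 - 2*K = -2*K)
V(w, u) = -15 + w (V(w, u) = w - 15 = -15 + w)
(-29359 + V(52, -84)) + H(29, -1*(-66)) = (-29359 + (-15 + 52)) - (-2)*(-66) = (-29359 + 37) - 2*66 = -29322 - 132 = -29454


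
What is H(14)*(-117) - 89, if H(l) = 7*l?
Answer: -11555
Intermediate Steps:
H(14)*(-117) - 89 = (7*14)*(-117) - 89 = 98*(-117) - 89 = -11466 - 89 = -11555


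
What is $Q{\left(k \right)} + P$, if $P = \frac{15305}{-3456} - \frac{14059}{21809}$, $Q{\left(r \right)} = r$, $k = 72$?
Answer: $\frac{5044402439}{75371904} \approx 66.927$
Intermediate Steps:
$P = - \frac{382374649}{75371904}$ ($P = 15305 \left(- \frac{1}{3456}\right) - \frac{14059}{21809} = - \frac{15305}{3456} - \frac{14059}{21809} = - \frac{382374649}{75371904} \approx -5.0732$)
$Q{\left(k \right)} + P = 72 - \frac{382374649}{75371904} = \frac{5044402439}{75371904}$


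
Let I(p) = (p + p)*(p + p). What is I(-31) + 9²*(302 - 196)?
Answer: 12430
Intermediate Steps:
I(p) = 4*p² (I(p) = (2*p)*(2*p) = 4*p²)
I(-31) + 9²*(302 - 196) = 4*(-31)² + 9²*(302 - 196) = 4*961 + 81*106 = 3844 + 8586 = 12430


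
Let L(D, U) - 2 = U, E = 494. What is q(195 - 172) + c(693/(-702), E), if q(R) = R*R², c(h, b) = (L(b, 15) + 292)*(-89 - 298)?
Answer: -107416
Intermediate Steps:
L(D, U) = 2 + U
c(h, b) = -119583 (c(h, b) = ((2 + 15) + 292)*(-89 - 298) = (17 + 292)*(-387) = 309*(-387) = -119583)
q(R) = R³
q(195 - 172) + c(693/(-702), E) = (195 - 172)³ - 119583 = 23³ - 119583 = 12167 - 119583 = -107416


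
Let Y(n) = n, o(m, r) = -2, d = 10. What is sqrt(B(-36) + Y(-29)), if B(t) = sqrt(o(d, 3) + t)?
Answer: sqrt(-29 + I*sqrt(38)) ≈ 0.56918 + 5.4152*I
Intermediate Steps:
B(t) = sqrt(-2 + t)
sqrt(B(-36) + Y(-29)) = sqrt(sqrt(-2 - 36) - 29) = sqrt(sqrt(-38) - 29) = sqrt(I*sqrt(38) - 29) = sqrt(-29 + I*sqrt(38))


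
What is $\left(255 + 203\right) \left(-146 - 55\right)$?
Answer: $-92058$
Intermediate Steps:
$\left(255 + 203\right) \left(-146 - 55\right) = 458 \left(-146 - 55\right) = 458 \left(-201\right) = -92058$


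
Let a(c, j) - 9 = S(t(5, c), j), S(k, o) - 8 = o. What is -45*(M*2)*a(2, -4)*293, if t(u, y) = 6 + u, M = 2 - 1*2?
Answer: 0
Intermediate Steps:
M = 0 (M = 2 - 2 = 0)
S(k, o) = 8 + o
a(c, j) = 17 + j (a(c, j) = 9 + (8 + j) = 17 + j)
-45*(M*2)*a(2, -4)*293 = -45*(0*2)*(17 - 4)*293 = -45*0*13*293 = -0*293 = -45*0 = 0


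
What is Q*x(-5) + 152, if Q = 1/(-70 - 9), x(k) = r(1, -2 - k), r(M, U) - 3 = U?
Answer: 12002/79 ≈ 151.92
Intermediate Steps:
r(M, U) = 3 + U
x(k) = 1 - k (x(k) = 3 + (-2 - k) = 1 - k)
Q = -1/79 (Q = 1/(-79) = -1/79 ≈ -0.012658)
Q*x(-5) + 152 = -(1 - 1*(-5))/79 + 152 = -(1 + 5)/79 + 152 = -1/79*6 + 152 = -6/79 + 152 = 12002/79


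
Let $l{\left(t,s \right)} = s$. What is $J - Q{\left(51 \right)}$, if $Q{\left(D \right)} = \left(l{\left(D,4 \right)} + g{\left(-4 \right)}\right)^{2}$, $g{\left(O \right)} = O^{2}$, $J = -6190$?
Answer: $-6590$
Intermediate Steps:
$Q{\left(D \right)} = 400$ ($Q{\left(D \right)} = \left(4 + \left(-4\right)^{2}\right)^{2} = \left(4 + 16\right)^{2} = 20^{2} = 400$)
$J - Q{\left(51 \right)} = -6190 - 400 = -6590$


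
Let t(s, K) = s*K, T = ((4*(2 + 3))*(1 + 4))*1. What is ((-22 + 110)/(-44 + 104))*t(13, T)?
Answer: 5720/3 ≈ 1906.7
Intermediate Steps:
T = 100 (T = ((4*5)*5)*1 = (20*5)*1 = 100*1 = 100)
t(s, K) = K*s
((-22 + 110)/(-44 + 104))*t(13, T) = ((-22 + 110)/(-44 + 104))*(100*13) = (88/60)*1300 = (88*(1/60))*1300 = (22/15)*1300 = 5720/3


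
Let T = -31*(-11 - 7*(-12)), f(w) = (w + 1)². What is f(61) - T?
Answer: 6107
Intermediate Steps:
f(w) = (1 + w)²
T = -2263 (T = -31*(-11 + 84) = -31*73 = -2263)
f(61) - T = (1 + 61)² - 1*(-2263) = 62² + 2263 = 3844 + 2263 = 6107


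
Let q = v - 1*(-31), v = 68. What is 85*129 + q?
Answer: 11064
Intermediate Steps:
q = 99 (q = 68 - 1*(-31) = 68 + 31 = 99)
85*129 + q = 85*129 + 99 = 10965 + 99 = 11064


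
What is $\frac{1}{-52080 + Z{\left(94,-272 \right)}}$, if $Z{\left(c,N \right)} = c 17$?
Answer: $- \frac{1}{50482} \approx -1.9809 \cdot 10^{-5}$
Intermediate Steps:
$Z{\left(c,N \right)} = 17 c$
$\frac{1}{-52080 + Z{\left(94,-272 \right)}} = \frac{1}{-52080 + 17 \cdot 94} = \frac{1}{-52080 + 1598} = \frac{1}{-50482} = - \frac{1}{50482}$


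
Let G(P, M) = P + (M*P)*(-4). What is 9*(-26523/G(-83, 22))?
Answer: -79569/2407 ≈ -33.057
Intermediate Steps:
G(P, M) = P - 4*M*P
9*(-26523/G(-83, 22)) = 9*(-26523*(-1/(83*(1 - 4*22)))) = 9*(-26523*(-1/(83*(1 - 88)))) = 9*(-26523/((-83*(-87)))) = 9*(-26523/7221) = 9*(-26523*1/7221) = 9*(-8841/2407) = -79569/2407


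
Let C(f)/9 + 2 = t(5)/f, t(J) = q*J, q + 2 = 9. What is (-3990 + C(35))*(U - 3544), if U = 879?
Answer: 10657335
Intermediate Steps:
q = 7 (q = -2 + 9 = 7)
t(J) = 7*J
C(f) = -18 + 315/f (C(f) = -18 + 9*((7*5)/f) = -18 + 9*(35/f) = -18 + 315/f)
(-3990 + C(35))*(U - 3544) = (-3990 + (-18 + 315/35))*(879 - 3544) = (-3990 + (-18 + 315*(1/35)))*(-2665) = (-3990 + (-18 + 9))*(-2665) = (-3990 - 9)*(-2665) = -3999*(-2665) = 10657335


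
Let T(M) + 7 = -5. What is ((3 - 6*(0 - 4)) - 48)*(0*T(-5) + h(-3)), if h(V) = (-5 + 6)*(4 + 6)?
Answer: -210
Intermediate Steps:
T(M) = -12 (T(M) = -7 - 5 = -12)
h(V) = 10 (h(V) = 1*10 = 10)
((3 - 6*(0 - 4)) - 48)*(0*T(-5) + h(-3)) = ((3 - 6*(0 - 4)) - 48)*(0*(-12) + 10) = ((3 - 6*(-4)) - 48)*(0 + 10) = ((3 - 1*(-24)) - 48)*10 = ((3 + 24) - 48)*10 = (27 - 48)*10 = -21*10 = -210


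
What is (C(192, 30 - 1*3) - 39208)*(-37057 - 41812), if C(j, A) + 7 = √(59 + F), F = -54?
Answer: 3092847835 - 78869*√5 ≈ 3.0927e+9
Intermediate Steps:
C(j, A) = -7 + √5 (C(j, A) = -7 + √(59 - 54) = -7 + √5)
(C(192, 30 - 1*3) - 39208)*(-37057 - 41812) = ((-7 + √5) - 39208)*(-37057 - 41812) = (-39215 + √5)*(-78869) = 3092847835 - 78869*√5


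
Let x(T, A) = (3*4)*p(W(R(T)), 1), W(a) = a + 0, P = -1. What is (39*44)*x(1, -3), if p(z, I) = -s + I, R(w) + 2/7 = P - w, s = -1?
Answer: 41184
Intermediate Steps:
R(w) = -9/7 - w (R(w) = -2/7 + (-1 - w) = -9/7 - w)
W(a) = a
p(z, I) = 1 + I (p(z, I) = -1*(-1) + I = 1 + I)
x(T, A) = 24 (x(T, A) = (3*4)*(1 + 1) = 12*2 = 24)
(39*44)*x(1, -3) = (39*44)*24 = 1716*24 = 41184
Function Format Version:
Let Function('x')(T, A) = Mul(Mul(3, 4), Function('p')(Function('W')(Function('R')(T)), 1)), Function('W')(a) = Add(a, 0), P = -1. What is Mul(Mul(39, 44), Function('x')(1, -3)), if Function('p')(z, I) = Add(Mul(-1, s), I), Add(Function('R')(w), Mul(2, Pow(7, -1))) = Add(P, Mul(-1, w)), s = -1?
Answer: 41184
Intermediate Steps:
Function('R')(w) = Add(Rational(-9, 7), Mul(-1, w)) (Function('R')(w) = Add(Rational(-2, 7), Add(-1, Mul(-1, w))) = Add(Rational(-9, 7), Mul(-1, w)))
Function('W')(a) = a
Function('p')(z, I) = Add(1, I) (Function('p')(z, I) = Add(Mul(-1, -1), I) = Add(1, I))
Function('x')(T, A) = 24 (Function('x')(T, A) = Mul(Mul(3, 4), Add(1, 1)) = Mul(12, 2) = 24)
Mul(Mul(39, 44), Function('x')(1, -3)) = Mul(Mul(39, 44), 24) = Mul(1716, 24) = 41184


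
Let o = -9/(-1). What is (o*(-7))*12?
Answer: -756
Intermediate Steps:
o = 9 (o = -9*(-1) = 9)
(o*(-7))*12 = (9*(-7))*12 = -63*12 = -756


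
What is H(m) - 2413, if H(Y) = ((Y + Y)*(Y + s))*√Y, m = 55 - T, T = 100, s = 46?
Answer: -2413 - 270*I*√5 ≈ -2413.0 - 603.74*I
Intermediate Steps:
m = -45 (m = 55 - 1*100 = 55 - 100 = -45)
H(Y) = 2*Y^(3/2)*(46 + Y) (H(Y) = ((Y + Y)*(Y + 46))*√Y = ((2*Y)*(46 + Y))*√Y = (2*Y*(46 + Y))*√Y = 2*Y^(3/2)*(46 + Y))
H(m) - 2413 = 2*(-45)^(3/2)*(46 - 45) - 2413 = 2*(-135*I*√5)*1 - 2413 = -270*I*√5 - 2413 = -2413 - 270*I*√5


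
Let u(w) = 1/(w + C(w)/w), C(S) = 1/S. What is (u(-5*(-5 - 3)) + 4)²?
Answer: 66359820816/4096128001 ≈ 16.201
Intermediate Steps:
u(w) = 1/(w + w⁻²) (u(w) = 1/(w + 1/(w*w)) = 1/(w + w⁻²))
(u(-5*(-5 - 3)) + 4)² = ((-5*(-5 - 3))²/(1 + (-5*(-5 - 3))³) + 4)² = ((-5*(-8))²/(1 + (-5*(-8))³) + 4)² = (40²/(1 + 40³) + 4)² = (1600/(1 + 64000) + 4)² = (1600/64001 + 4)² = (257604/64001)² = 66359820816/4096128001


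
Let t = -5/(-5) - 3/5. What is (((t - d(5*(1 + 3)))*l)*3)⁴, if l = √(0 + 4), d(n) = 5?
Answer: 362673936/625 ≈ 5.8028e+5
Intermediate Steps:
l = 2 (l = √4 = 2)
t = ⅖ (t = -5*(-⅕) - 3*⅕ = 1 - ⅗ = ⅖ ≈ 0.40000)
(((t - d(5*(1 + 3)))*l)*3)⁴ = (((⅖ - 1*5)*2)*3)⁴ = (((⅖ - 5)*2)*3)⁴ = (-23/5*2*3)⁴ = (-46/5*3)⁴ = (-138/5)⁴ = 362673936/625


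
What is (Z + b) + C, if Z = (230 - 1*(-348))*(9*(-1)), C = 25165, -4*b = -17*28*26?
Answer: 23057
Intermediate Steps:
b = 3094 (b = -(-17*28)*26/4 = -(-119)*26 = -¼*(-12376) = 3094)
Z = -5202 (Z = (230 + 348)*(-9) = 578*(-9) = -5202)
(Z + b) + C = (-5202 + 3094) + 25165 = -2108 + 25165 = 23057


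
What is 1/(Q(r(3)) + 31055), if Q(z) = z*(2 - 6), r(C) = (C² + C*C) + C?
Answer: 1/30971 ≈ 3.2288e-5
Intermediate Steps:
r(C) = C + 2*C² (r(C) = (C² + C²) + C = 2*C² + C = C + 2*C²)
Q(z) = -4*z (Q(z) = z*(-4) = -4*z)
1/(Q(r(3)) + 31055) = 1/(-12*(1 + 2*3) + 31055) = 1/(-12*(1 + 6) + 31055) = 1/(-12*7 + 31055) = 1/(-4*21 + 31055) = 1/(-84 + 31055) = 1/30971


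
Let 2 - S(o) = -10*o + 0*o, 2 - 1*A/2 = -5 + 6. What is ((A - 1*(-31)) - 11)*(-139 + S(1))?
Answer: -2794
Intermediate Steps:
A = 2 (A = 4 - 2*(-5 + 6) = 4 - 2*1 = 4 - 2 = 2)
S(o) = 2 + 10*o (S(o) = 2 - (-10*o + 0*o) = 2 - (-10*o + 0) = 2 - (-10)*o = 2 + 10*o)
((A - 1*(-31)) - 11)*(-139 + S(1)) = ((2 - 1*(-31)) - 11)*(-139 + (2 + 10*1)) = ((2 + 31) - 11)*(-139 + (2 + 10)) = (33 - 11)*(-139 + 12) = 22*(-127) = -2794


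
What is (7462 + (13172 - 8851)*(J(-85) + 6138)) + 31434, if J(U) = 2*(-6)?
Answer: 26509342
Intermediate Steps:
J(U) = -12
(7462 + (13172 - 8851)*(J(-85) + 6138)) + 31434 = (7462 + (13172 - 8851)*(-12 + 6138)) + 31434 = (7462 + 4321*6126) + 31434 = (7462 + 26470446) + 31434 = 26477908 + 31434 = 26509342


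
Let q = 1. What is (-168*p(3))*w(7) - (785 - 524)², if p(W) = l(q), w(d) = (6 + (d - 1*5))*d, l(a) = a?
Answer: -77529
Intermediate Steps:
w(d) = d*(1 + d) (w(d) = (6 + (d - 5))*d = (6 + (-5 + d))*d = (1 + d)*d = d*(1 + d))
p(W) = 1
(-168*p(3))*w(7) - (785 - 524)² = (-168*1)*(7*(1 + 7)) - (785 - 524)² = -1176*8 - 1*261² = -168*56 - 1*68121 = -9408 - 68121 = -77529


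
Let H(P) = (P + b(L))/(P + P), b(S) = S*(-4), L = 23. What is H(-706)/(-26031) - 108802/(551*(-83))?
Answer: 666510835035/280158620146 ≈ 2.3790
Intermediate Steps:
b(S) = -4*S
H(P) = (-92 + P)/(2*P) (H(P) = (P - 4*23)/(P + P) = (P - 92)/((2*P)) = (-92 + P)*(1/(2*P)) = (-92 + P)/(2*P))
H(-706)/(-26031) - 108802/(551*(-83)) = ((½)*(-92 - 706)/(-706))/(-26031) - 108802/(551*(-83)) = ((½)*(-1/706)*(-798))*(-1/26031) - 108802/(-45733) = (399/706)*(-1/26031) - 108802*(-1/45733) = -133/6125962 + 108802/45733 = 666510835035/280158620146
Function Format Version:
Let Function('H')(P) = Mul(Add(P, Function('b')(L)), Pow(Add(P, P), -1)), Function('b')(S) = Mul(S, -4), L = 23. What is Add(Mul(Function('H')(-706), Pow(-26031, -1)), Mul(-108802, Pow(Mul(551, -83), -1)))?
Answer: Rational(666510835035, 280158620146) ≈ 2.3790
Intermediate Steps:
Function('b')(S) = Mul(-4, S)
Function('H')(P) = Mul(Rational(1, 2), Pow(P, -1), Add(-92, P)) (Function('H')(P) = Mul(Add(P, Mul(-4, 23)), Pow(Add(P, P), -1)) = Mul(Add(P, -92), Pow(Mul(2, P), -1)) = Mul(Add(-92, P), Mul(Rational(1, 2), Pow(P, -1))) = Mul(Rational(1, 2), Pow(P, -1), Add(-92, P)))
Add(Mul(Function('H')(-706), Pow(-26031, -1)), Mul(-108802, Pow(Mul(551, -83), -1))) = Add(Mul(Mul(Rational(1, 2), Pow(-706, -1), Add(-92, -706)), Pow(-26031, -1)), Mul(-108802, Pow(Mul(551, -83), -1))) = Add(Mul(Mul(Rational(1, 2), Rational(-1, 706), -798), Rational(-1, 26031)), Mul(-108802, Pow(-45733, -1))) = Add(Mul(Rational(399, 706), Rational(-1, 26031)), Mul(-108802, Rational(-1, 45733))) = Add(Rational(-133, 6125962), Rational(108802, 45733)) = Rational(666510835035, 280158620146)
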